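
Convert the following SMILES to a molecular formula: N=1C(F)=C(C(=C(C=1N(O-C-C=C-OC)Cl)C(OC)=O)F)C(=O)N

Heavy atoms from the SMILES: 12 C, 1 Cl, 2 F, 3 N, 5 O.
Implicit hydrogens by atom environment:
  5 × C (aromatic): no H
  5 × O: no H
  2 × C: 3 H each → 6
  2 × C: 1 H each → 2
  2 × C: no H
  2 × F: no H
  1 × C: 2 H
  1 × Cl: no H
  1 × N: 2 H
  1 × N (aromatic): no H
  1 × N: no H
  Total hydrogens = 12.
Molecular formula: C12H12ClF2N3O5

C12H12ClF2N3O5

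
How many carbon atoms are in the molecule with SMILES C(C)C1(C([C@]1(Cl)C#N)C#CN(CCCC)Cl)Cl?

12

The symbol for carbon appears 12 times in the SMILES. (Cl is a single chlorine, not C + l.)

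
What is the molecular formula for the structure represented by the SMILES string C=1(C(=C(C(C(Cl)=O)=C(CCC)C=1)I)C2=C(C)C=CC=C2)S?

Heavy atoms from the SMILES: 17 C, 1 Cl, 1 I, 1 O, 1 S.
Implicit hydrogens by atom environment:
  7 × C (aromatic): no H
  5 × C (aromatic): 1 H each → 5
  2 × C: 3 H each → 6
  2 × C: 2 H each → 4
  1 × C: no H
  1 × Cl: no H
  1 × I: no H
  1 × O: no H
  1 × S: 1 H
  Total hydrogens = 16.
Molecular formula: C17H16ClIOS

C17H16ClIOS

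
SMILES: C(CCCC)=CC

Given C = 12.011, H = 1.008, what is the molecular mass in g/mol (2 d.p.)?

98.19

Molecular formula: C7H14.
M = 7×12.011 + 14×1.008 = 98.19 g/mol.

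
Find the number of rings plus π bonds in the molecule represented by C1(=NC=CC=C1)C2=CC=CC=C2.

8

Molecular formula from the SMILES: C11H9N.
DoU = (2C + 2 + N − H − X)/2 = (2·11 + 2 + 1 − 9 − 0)/2 = 16/2 = 8.
(Structurally: 2 ring(s) + 6 π bond(s) = 8.)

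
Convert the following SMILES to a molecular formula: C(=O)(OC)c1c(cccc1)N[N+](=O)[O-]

Heavy atoms from the SMILES: 8 C, 2 N, 4 O.
Implicit hydrogens by atom environment:
  4 × C (aromatic): 1 H each → 4
  3 × O: no H
  2 × C (aromatic): no H
  1 × C: 3 H
  1 × C: no H
  1 × N: 1 H
  1 × N (charge +1): no H
  1 × O (charge -1): no H
  Total hydrogens = 8.
Molecular formula: C8H8N2O4

C8H8N2O4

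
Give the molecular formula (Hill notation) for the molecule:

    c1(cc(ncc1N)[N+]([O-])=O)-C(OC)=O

C7H7N3O4

Heavy atoms from the SMILES: 7 C, 3 N, 4 O.
Implicit hydrogens by atom environment:
  3 × C (aromatic): no H
  3 × O: no H
  2 × C (aromatic): 1 H each → 2
  1 × C: 3 H
  1 × C: no H
  1 × N: 2 H
  1 × N (aromatic): no H
  1 × N (charge +1): no H
  1 × O (charge -1): no H
  Total hydrogens = 7.
Molecular formula: C7H7N3O4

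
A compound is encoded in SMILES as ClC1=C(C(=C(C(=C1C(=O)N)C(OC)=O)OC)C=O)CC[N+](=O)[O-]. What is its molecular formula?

Heavy atoms from the SMILES: 13 C, 1 Cl, 2 N, 7 O.
Implicit hydrogens by atom environment:
  6 × C (aromatic): no H
  6 × O: no H
  2 × C: 3 H each → 6
  2 × C: 2 H each → 4
  2 × C: no H
  1 × C: 1 H
  1 × Cl: no H
  1 × N: 2 H
  1 × N (charge +1): no H
  1 × O (charge -1): no H
  Total hydrogens = 13.
Molecular formula: C13H13ClN2O7

C13H13ClN2O7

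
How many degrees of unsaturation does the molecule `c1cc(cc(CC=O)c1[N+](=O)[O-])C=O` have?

7

Molecular formula from the SMILES: C9H7NO4.
DoU = (2C + 2 + N − H − X)/2 = (2·9 + 2 + 1 − 7 − 0)/2 = 14/2 = 7.
(Structurally: 1 ring(s) + 6 π bond(s) = 7.)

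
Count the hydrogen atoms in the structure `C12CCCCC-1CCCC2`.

Hydrogens are implicit in SMILES; fill each atom to its normal valence:
  8 × C: 2 H each → 16
  2 × C: 1 H each → 2
  Total hydrogens = 18.

18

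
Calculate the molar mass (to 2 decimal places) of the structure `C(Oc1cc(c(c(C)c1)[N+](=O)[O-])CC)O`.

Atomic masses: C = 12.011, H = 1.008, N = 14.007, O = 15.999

211.22

Molecular formula: C10H13NO4.
M = 10×12.011 + 13×1.008 + 1×14.007 + 4×15.999 = 211.22 g/mol.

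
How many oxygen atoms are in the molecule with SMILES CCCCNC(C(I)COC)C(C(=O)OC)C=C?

3

The symbol for oxygen appears 3 times in the SMILES.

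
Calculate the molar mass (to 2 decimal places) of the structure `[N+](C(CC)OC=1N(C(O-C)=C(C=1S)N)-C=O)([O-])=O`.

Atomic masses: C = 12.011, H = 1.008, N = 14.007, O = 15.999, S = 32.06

Molecular formula: C9H13N3O5S.
M = 9×12.011 + 13×1.008 + 3×14.007 + 5×15.999 + 1×32.06 = 275.28 g/mol.

275.28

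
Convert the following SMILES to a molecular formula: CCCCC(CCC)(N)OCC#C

C11H21NO

Heavy atoms from the SMILES: 11 C, 1 N, 1 O.
Implicit hydrogens by atom environment:
  6 × C: 2 H each → 12
  2 × C: 3 H each → 6
  2 × C: no H
  1 × C: 1 H
  1 × N: 2 H
  1 × O: no H
  Total hydrogens = 21.
Molecular formula: C11H21NO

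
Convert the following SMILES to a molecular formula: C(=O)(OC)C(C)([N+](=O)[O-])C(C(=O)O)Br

C6H8BrNO6

Heavy atoms from the SMILES: 1 Br, 6 C, 1 N, 6 O.
Implicit hydrogens by atom environment:
  4 × O: no H
  3 × C: no H
  2 × C: 3 H each → 6
  1 × Br: no H
  1 × C: 1 H
  1 × N (charge +1): no H
  1 × O: 1 H
  1 × O (charge -1): no H
  Total hydrogens = 8.
Molecular formula: C6H8BrNO6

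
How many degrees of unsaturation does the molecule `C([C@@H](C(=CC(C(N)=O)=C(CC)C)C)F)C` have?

Molecular formula from the SMILES: C12H20FNO.
DoU = (2C + 2 + N − H − X)/2 = (2·12 + 2 + 1 − 20 − 1)/2 = 6/2 = 3.
(Structurally: 0 ring(s) + 3 π bond(s) = 3.)

3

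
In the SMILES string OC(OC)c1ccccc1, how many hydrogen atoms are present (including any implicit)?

10

Hydrogens are implicit in SMILES; fill each atom to its normal valence:
  5 × C (aromatic): 1 H each → 5
  1 × C: 3 H
  1 × C: 1 H
  1 × C (aromatic): no H
  1 × O: 1 H
  1 × O: no H
  Total hydrogens = 10.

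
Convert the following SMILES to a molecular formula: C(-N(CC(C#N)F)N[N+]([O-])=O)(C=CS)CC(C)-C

C10H17FN4O2S

Heavy atoms from the SMILES: 10 C, 1 F, 4 N, 2 O, 1 S.
Implicit hydrogens by atom environment:
  5 × C: 1 H each → 5
  2 × C: 3 H each → 6
  2 × C: 2 H each → 4
  2 × N: no H
  1 × C: no H
  1 × F: no H
  1 × N: 1 H
  1 × N (charge +1): no H
  1 × O: no H
  1 × O (charge -1): no H
  1 × S: 1 H
  Total hydrogens = 17.
Molecular formula: C10H17FN4O2S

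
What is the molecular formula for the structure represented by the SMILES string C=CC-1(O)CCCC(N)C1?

Heavy atoms from the SMILES: 8 C, 1 N, 1 O.
Implicit hydrogens by atom environment:
  5 × C: 2 H each → 10
  2 × C: 1 H each → 2
  1 × C: no H
  1 × N: 2 H
  1 × O: 1 H
  Total hydrogens = 15.
Molecular formula: C8H15NO

C8H15NO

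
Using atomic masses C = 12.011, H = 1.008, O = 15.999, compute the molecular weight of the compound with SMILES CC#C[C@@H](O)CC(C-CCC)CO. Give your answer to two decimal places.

184.28

Molecular formula: C11H20O2.
M = 11×12.011 + 20×1.008 + 2×15.999 = 184.28 g/mol.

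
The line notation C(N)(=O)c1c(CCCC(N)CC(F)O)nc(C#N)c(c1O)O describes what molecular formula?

C13H17FN4O4

Heavy atoms from the SMILES: 13 C, 1 F, 4 N, 4 O.
Implicit hydrogens by atom environment:
  5 × C (aromatic): no H
  4 × C: 2 H each → 8
  3 × O: 1 H each → 3
  2 × C: 1 H each → 2
  2 × C: no H
  2 × N: 2 H each → 4
  1 × F: no H
  1 × N (aromatic): no H
  1 × N: no H
  1 × O: no H
  Total hydrogens = 17.
Molecular formula: C13H17FN4O4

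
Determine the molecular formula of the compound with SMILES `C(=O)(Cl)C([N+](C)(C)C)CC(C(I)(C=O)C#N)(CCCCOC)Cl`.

Heavy atoms from the SMILES: 15 C, 2 Cl, 1 I, 2 N, 3 O.
Implicit hydrogens by atom environment:
  5 × C: 2 H each → 10
  4 × C: 3 H each → 12
  4 × C: no H
  3 × O: no H
  2 × C: 1 H each → 2
  2 × Cl: no H
  1 × I: no H
  1 × N (charge +1): no H
  1 × N: no H
  Total hydrogens = 24.
Net charge +1.
Molecular formula: C15H24Cl2IN2O3+

C15H24Cl2IN2O3+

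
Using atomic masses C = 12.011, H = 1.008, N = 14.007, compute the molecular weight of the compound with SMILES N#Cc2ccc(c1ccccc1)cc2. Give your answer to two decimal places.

Molecular formula: C13H9N.
M = 13×12.011 + 9×1.008 + 1×14.007 = 179.22 g/mol.

179.22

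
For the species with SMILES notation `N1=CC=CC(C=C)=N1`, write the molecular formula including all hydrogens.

Heavy atoms from the SMILES: 6 C, 2 N.
Implicit hydrogens by atom environment:
  3 × C (aromatic): 1 H each → 3
  2 × N (aromatic): no H
  1 × C: 2 H
  1 × C: 1 H
  1 × C (aromatic): no H
  Total hydrogens = 6.
Molecular formula: C6H6N2

C6H6N2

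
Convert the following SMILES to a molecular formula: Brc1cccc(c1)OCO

C7H7BrO2

Heavy atoms from the SMILES: 1 Br, 7 C, 2 O.
Implicit hydrogens by atom environment:
  4 × C (aromatic): 1 H each → 4
  2 × C (aromatic): no H
  1 × Br: no H
  1 × C: 2 H
  1 × O: 1 H
  1 × O: no H
  Total hydrogens = 7.
Molecular formula: C7H7BrO2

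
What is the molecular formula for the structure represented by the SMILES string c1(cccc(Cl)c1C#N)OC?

Heavy atoms from the SMILES: 8 C, 1 Cl, 1 N, 1 O.
Implicit hydrogens by atom environment:
  3 × C (aromatic): 1 H each → 3
  3 × C (aromatic): no H
  1 × C: 3 H
  1 × C: no H
  1 × Cl: no H
  1 × N: no H
  1 × O: no H
  Total hydrogens = 6.
Molecular formula: C8H6ClNO

C8H6ClNO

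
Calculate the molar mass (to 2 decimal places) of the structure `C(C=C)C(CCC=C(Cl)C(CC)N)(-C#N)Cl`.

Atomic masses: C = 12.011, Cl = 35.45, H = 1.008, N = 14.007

261.19

Molecular formula: C12H18Cl2N2.
M = 12×12.011 + 2×35.45 + 18×1.008 + 2×14.007 = 261.19 g/mol.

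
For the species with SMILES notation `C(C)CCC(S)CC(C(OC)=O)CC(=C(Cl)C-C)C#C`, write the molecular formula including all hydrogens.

Heavy atoms from the SMILES: 16 C, 1 Cl, 2 O, 1 S.
Implicit hydrogens by atom environment:
  6 × C: 2 H each → 12
  4 × C: no H
  3 × C: 3 H each → 9
  3 × C: 1 H each → 3
  2 × O: no H
  1 × Cl: no H
  1 × S: 1 H
  Total hydrogens = 25.
Molecular formula: C16H25ClO2S

C16H25ClO2S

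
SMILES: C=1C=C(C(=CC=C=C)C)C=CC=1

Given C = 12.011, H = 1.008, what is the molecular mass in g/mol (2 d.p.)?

156.23

Molecular formula: C12H12.
M = 12×12.011 + 12×1.008 = 156.23 g/mol.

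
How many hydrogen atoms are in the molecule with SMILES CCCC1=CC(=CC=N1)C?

Hydrogens are implicit in SMILES; fill each atom to its normal valence:
  3 × C (aromatic): 1 H each → 3
  2 × C: 3 H each → 6
  2 × C: 2 H each → 4
  2 × C (aromatic): no H
  1 × N (aromatic): no H
  Total hydrogens = 13.

13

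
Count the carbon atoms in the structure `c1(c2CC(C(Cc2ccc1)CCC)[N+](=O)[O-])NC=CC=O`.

The symbol for carbon appears 16 times in the SMILES. Lowercase c denotes aromatic carbon and counts toward C.

16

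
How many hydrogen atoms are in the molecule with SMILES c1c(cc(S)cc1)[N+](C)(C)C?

14

Hydrogens are implicit in SMILES; fill each atom to its normal valence:
  4 × C (aromatic): 1 H each → 4
  3 × C: 3 H each → 9
  2 × C (aromatic): no H
  1 × N (charge +1): no H
  1 × S: 1 H
  Total hydrogens = 14.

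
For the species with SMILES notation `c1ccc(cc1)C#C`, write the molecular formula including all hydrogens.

C8H6

Heavy atoms from the SMILES: 8 C.
Implicit hydrogens by atom environment:
  5 × C (aromatic): 1 H each → 5
  1 × C: 1 H
  1 × C (aromatic): no H
  1 × C: no H
  Total hydrogens = 6.
Molecular formula: C8H6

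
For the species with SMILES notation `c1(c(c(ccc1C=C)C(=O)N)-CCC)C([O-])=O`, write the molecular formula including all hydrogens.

Heavy atoms from the SMILES: 13 C, 1 N, 3 O.
Implicit hydrogens by atom environment:
  4 × C (aromatic): no H
  3 × C: 2 H each → 6
  2 × C (aromatic): 1 H each → 2
  2 × C: no H
  2 × O: no H
  1 × C: 3 H
  1 × C: 1 H
  1 × N: 2 H
  1 × O (charge -1): no H
  Total hydrogens = 14.
Net charge -1.
Molecular formula: C13H14NO3-

C13H14NO3-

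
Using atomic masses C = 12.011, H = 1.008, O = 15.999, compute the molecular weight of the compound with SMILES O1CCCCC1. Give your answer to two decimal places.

86.13

Molecular formula: C5H10O.
M = 5×12.011 + 10×1.008 + 1×15.999 = 86.13 g/mol.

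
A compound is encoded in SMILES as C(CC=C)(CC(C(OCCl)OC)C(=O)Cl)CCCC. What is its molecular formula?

Heavy atoms from the SMILES: 14 C, 2 Cl, 3 O.
Implicit hydrogens by atom environment:
  7 × C: 2 H each → 14
  4 × C: 1 H each → 4
  3 × O: no H
  2 × C: 3 H each → 6
  2 × Cl: no H
  1 × C: no H
  Total hydrogens = 24.
Molecular formula: C14H24Cl2O3

C14H24Cl2O3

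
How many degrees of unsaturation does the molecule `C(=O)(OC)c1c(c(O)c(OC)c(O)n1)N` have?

5

Molecular formula from the SMILES: C8H10N2O5.
DoU = (2C + 2 + N − H − X)/2 = (2·8 + 2 + 2 − 10 − 0)/2 = 10/2 = 5.
(Structurally: 1 ring(s) + 4 π bond(s) = 5.)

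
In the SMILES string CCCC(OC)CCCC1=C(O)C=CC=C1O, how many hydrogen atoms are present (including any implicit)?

22

Hydrogens are implicit in SMILES; fill each atom to its normal valence:
  5 × C: 2 H each → 10
  3 × C (aromatic): 1 H each → 3
  3 × C (aromatic): no H
  2 × C: 3 H each → 6
  2 × O: 1 H each → 2
  1 × C: 1 H
  1 × O: no H
  Total hydrogens = 22.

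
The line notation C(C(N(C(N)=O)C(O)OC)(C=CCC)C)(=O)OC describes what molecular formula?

Heavy atoms from the SMILES: 11 C, 2 N, 5 O.
Implicit hydrogens by atom environment:
  4 × C: 3 H each → 12
  4 × O: no H
  3 × C: 1 H each → 3
  3 × C: no H
  1 × C: 2 H
  1 × N: 2 H
  1 × N: no H
  1 × O: 1 H
  Total hydrogens = 20.
Molecular formula: C11H20N2O5

C11H20N2O5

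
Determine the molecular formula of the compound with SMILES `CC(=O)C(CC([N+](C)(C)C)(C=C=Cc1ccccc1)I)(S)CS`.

Heavy atoms from the SMILES: 18 C, 1 I, 1 N, 1 O, 2 S.
Implicit hydrogens by atom environment:
  5 × C (aromatic): 1 H each → 5
  4 × C: 3 H each → 12
  4 × C: no H
  2 × C: 2 H each → 4
  2 × C: 1 H each → 2
  2 × S: 1 H each → 2
  1 × C (aromatic): no H
  1 × I: no H
  1 × N (charge +1): no H
  1 × O: no H
  Total hydrogens = 25.
Net charge +1.
Molecular formula: C18H25INOS2+

C18H25INOS2+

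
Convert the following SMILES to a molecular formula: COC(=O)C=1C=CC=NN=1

Heavy atoms from the SMILES: 6 C, 2 N, 2 O.
Implicit hydrogens by atom environment:
  3 × C (aromatic): 1 H each → 3
  2 × N (aromatic): no H
  2 × O: no H
  1 × C: 3 H
  1 × C (aromatic): no H
  1 × C: no H
  Total hydrogens = 6.
Molecular formula: C6H6N2O2

C6H6N2O2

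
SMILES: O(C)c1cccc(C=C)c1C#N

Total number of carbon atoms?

The symbol for carbon appears 10 times in the SMILES. Lowercase c denotes aromatic carbon and counts toward C.

10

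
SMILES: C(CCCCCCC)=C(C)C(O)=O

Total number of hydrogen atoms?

Hydrogens are implicit in SMILES; fill each atom to its normal valence:
  6 × C: 2 H each → 12
  2 × C: 3 H each → 6
  2 × C: no H
  1 × C: 1 H
  1 × O: 1 H
  1 × O: no H
  Total hydrogens = 20.

20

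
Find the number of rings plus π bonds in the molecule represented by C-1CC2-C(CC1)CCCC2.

Molecular formula from the SMILES: C10H18.
DoU = (2C + 2 + N − H − X)/2 = (2·10 + 2 + 0 − 18 − 0)/2 = 4/2 = 2.
(Structurally: 2 ring(s) + 0 π bond(s) = 2.)

2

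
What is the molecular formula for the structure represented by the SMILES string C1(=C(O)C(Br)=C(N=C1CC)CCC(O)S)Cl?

Heavy atoms from the SMILES: 1 Br, 10 C, 1 Cl, 1 N, 2 O, 1 S.
Implicit hydrogens by atom environment:
  5 × C (aromatic): no H
  3 × C: 2 H each → 6
  2 × O: 1 H each → 2
  1 × Br: no H
  1 × C: 3 H
  1 × C: 1 H
  1 × Cl: no H
  1 × N (aromatic): no H
  1 × S: 1 H
  Total hydrogens = 13.
Molecular formula: C10H13BrClNO2S

C10H13BrClNO2S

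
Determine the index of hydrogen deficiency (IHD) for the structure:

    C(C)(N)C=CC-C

1

Molecular formula from the SMILES: C6H13N.
DoU = (2C + 2 + N − H − X)/2 = (2·6 + 2 + 1 − 13 − 0)/2 = 2/2 = 1.
(Structurally: 0 ring(s) + 1 π bond(s) = 1.)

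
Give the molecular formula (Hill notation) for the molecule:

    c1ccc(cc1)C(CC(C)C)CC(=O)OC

C14H20O2

Heavy atoms from the SMILES: 14 C, 2 O.
Implicit hydrogens by atom environment:
  5 × C (aromatic): 1 H each → 5
  3 × C: 3 H each → 9
  2 × C: 2 H each → 4
  2 × C: 1 H each → 2
  2 × O: no H
  1 × C: no H
  1 × C (aromatic): no H
  Total hydrogens = 20.
Molecular formula: C14H20O2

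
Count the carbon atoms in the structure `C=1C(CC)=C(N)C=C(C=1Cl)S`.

The symbol for carbon appears 8 times in the SMILES. (Cl is a single chlorine, not C + l.)

8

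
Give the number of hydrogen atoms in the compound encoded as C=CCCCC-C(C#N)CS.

15

Hydrogens are implicit in SMILES; fill each atom to its normal valence:
  6 × C: 2 H each → 12
  2 × C: 1 H each → 2
  1 × C: no H
  1 × N: no H
  1 × S: 1 H
  Total hydrogens = 15.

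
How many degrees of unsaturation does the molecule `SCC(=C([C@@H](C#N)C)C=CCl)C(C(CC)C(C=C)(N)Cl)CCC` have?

Molecular formula from the SMILES: C18H28Cl2N2S.
DoU = (2C + 2 + N − H − X)/2 = (2·18 + 2 + 2 − 28 − 2)/2 = 10/2 = 5.
(Structurally: 0 ring(s) + 5 π bond(s) = 5.)

5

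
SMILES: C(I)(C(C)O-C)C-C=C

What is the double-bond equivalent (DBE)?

Molecular formula from the SMILES: C7H13IO.
DoU = (2C + 2 + N − H − X)/2 = (2·7 + 2 + 0 − 13 − 1)/2 = 2/2 = 1.
(Structurally: 0 ring(s) + 1 π bond(s) = 1.)

1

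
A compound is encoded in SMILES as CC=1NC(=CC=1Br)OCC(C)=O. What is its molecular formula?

Heavy atoms from the SMILES: 1 Br, 8 C, 1 N, 2 O.
Implicit hydrogens by atom environment:
  3 × C (aromatic): no H
  2 × C: 3 H each → 6
  2 × O: no H
  1 × Br: no H
  1 × C: 2 H
  1 × C (aromatic): 1 H
  1 × C: no H
  1 × N (aromatic): 1 H
  Total hydrogens = 10.
Molecular formula: C8H10BrNO2

C8H10BrNO2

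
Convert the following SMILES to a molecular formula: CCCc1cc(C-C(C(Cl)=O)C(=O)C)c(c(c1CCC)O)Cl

Heavy atoms from the SMILES: 17 C, 2 Cl, 3 O.
Implicit hydrogens by atom environment:
  5 × C: 2 H each → 10
  5 × C (aromatic): no H
  3 × C: 3 H each → 9
  2 × C: no H
  2 × Cl: no H
  2 × O: no H
  1 × C (aromatic): 1 H
  1 × C: 1 H
  1 × O: 1 H
  Total hydrogens = 22.
Molecular formula: C17H22Cl2O3

C17H22Cl2O3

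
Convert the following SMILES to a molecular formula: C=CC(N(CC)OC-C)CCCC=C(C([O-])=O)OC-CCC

C17H30NO4-

Heavy atoms from the SMILES: 17 C, 1 N, 4 O.
Implicit hydrogens by atom environment:
  9 × C: 2 H each → 18
  3 × C: 3 H each → 9
  3 × C: 1 H each → 3
  3 × O: no H
  2 × C: no H
  1 × N: no H
  1 × O (charge -1): no H
  Total hydrogens = 30.
Net charge -1.
Molecular formula: C17H30NO4-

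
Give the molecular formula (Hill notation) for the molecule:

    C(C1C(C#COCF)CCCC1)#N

Heavy atoms from the SMILES: 10 C, 1 F, 1 N, 1 O.
Implicit hydrogens by atom environment:
  5 × C: 2 H each → 10
  3 × C: no H
  2 × C: 1 H each → 2
  1 × F: no H
  1 × N: no H
  1 × O: no H
  Total hydrogens = 12.
Molecular formula: C10H12FNO

C10H12FNO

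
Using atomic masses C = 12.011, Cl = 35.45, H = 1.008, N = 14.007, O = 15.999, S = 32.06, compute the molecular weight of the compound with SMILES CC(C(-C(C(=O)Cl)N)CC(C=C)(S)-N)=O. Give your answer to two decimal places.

Molecular formula: C9H15ClN2O2S.
M = 9×12.011 + 1×35.45 + 15×1.008 + 2×14.007 + 2×15.999 + 1×32.06 = 250.74 g/mol.

250.74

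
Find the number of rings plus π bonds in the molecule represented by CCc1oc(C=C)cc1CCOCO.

Molecular formula from the SMILES: C11H16O3.
DoU = (2C + 2 + N − H − X)/2 = (2·11 + 2 + 0 − 16 − 0)/2 = 8/2 = 4.
(Structurally: 1 ring(s) + 3 π bond(s) = 4.)

4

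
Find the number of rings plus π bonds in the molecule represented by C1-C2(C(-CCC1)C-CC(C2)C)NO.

Molecular formula from the SMILES: C11H21NO.
DoU = (2C + 2 + N − H − X)/2 = (2·11 + 2 + 1 − 21 − 0)/2 = 4/2 = 2.
(Structurally: 2 ring(s) + 0 π bond(s) = 2.)

2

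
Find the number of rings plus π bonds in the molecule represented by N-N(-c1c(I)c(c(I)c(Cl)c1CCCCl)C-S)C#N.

Molecular formula from the SMILES: C11H11Cl2I2N3S.
DoU = (2C + 2 + N − H − X)/2 = (2·11 + 2 + 3 − 11 − 4)/2 = 12/2 = 6.
(Structurally: 1 ring(s) + 5 π bond(s) = 6.)

6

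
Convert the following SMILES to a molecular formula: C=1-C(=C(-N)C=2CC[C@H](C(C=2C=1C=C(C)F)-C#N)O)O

C14H15FN2O2

Heavy atoms from the SMILES: 14 C, 1 F, 2 N, 2 O.
Implicit hydrogens by atom environment:
  5 × C (aromatic): no H
  3 × C: 1 H each → 3
  2 × C: 2 H each → 4
  2 × C: no H
  2 × O: 1 H each → 2
  1 × C: 3 H
  1 × C (aromatic): 1 H
  1 × F: no H
  1 × N: 2 H
  1 × N: no H
  Total hydrogens = 15.
Molecular formula: C14H15FN2O2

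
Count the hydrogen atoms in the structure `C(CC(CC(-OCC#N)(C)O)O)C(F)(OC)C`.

Hydrogens are implicit in SMILES; fill each atom to its normal valence:
  4 × C: 2 H each → 8
  3 × C: 3 H each → 9
  3 × C: no H
  2 × O: 1 H each → 2
  2 × O: no H
  1 × C: 1 H
  1 × F: no H
  1 × N: no H
  Total hydrogens = 20.

20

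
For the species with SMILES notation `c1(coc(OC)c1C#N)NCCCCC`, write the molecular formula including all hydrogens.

Heavy atoms from the SMILES: 11 C, 2 N, 2 O.
Implicit hydrogens by atom environment:
  4 × C: 2 H each → 8
  3 × C (aromatic): no H
  2 × C: 3 H each → 6
  1 × C (aromatic): 1 H
  1 × C: no H
  1 × N: 1 H
  1 × N: no H
  1 × O (aromatic): no H
  1 × O: no H
  Total hydrogens = 16.
Molecular formula: C11H16N2O2

C11H16N2O2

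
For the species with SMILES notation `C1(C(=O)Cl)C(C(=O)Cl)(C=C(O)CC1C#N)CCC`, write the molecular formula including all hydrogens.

C12H13Cl2NO3

Heavy atoms from the SMILES: 12 C, 2 Cl, 1 N, 3 O.
Implicit hydrogens by atom environment:
  5 × C: no H
  3 × C: 2 H each → 6
  3 × C: 1 H each → 3
  2 × Cl: no H
  2 × O: no H
  1 × C: 3 H
  1 × N: no H
  1 × O: 1 H
  Total hydrogens = 13.
Molecular formula: C12H13Cl2NO3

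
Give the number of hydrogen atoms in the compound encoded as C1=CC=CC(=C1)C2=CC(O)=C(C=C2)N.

Hydrogens are implicit in SMILES; fill each atom to its normal valence:
  8 × C (aromatic): 1 H each → 8
  4 × C (aromatic): no H
  1 × N: 2 H
  1 × O: 1 H
  Total hydrogens = 11.

11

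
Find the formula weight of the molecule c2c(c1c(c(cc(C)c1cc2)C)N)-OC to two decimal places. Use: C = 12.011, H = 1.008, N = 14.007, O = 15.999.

Molecular formula: C13H15NO.
M = 13×12.011 + 15×1.008 + 1×14.007 + 1×15.999 = 201.27 g/mol.

201.27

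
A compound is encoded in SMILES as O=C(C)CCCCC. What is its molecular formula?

Heavy atoms from the SMILES: 7 C, 1 O.
Implicit hydrogens by atom environment:
  4 × C: 2 H each → 8
  2 × C: 3 H each → 6
  1 × C: no H
  1 × O: no H
  Total hydrogens = 14.
Molecular formula: C7H14O

C7H14O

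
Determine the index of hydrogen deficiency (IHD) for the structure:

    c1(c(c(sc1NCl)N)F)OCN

Molecular formula from the SMILES: C5H7ClFN3OS.
DoU = (2C + 2 + N − H − X)/2 = (2·5 + 2 + 3 − 7 − 2)/2 = 6/2 = 3.
(Structurally: 1 ring(s) + 2 π bond(s) = 3.)

3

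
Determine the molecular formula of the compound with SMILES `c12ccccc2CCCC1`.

Heavy atoms from the SMILES: 10 C.
Implicit hydrogens by atom environment:
  4 × C: 2 H each → 8
  4 × C (aromatic): 1 H each → 4
  2 × C (aromatic): no H
  Total hydrogens = 12.
Molecular formula: C10H12

C10H12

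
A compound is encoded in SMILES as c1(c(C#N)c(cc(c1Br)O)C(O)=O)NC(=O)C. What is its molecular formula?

C10H7BrN2O4

Heavy atoms from the SMILES: 1 Br, 10 C, 2 N, 4 O.
Implicit hydrogens by atom environment:
  5 × C (aromatic): no H
  3 × C: no H
  2 × O: 1 H each → 2
  2 × O: no H
  1 × Br: no H
  1 × C: 3 H
  1 × C (aromatic): 1 H
  1 × N: 1 H
  1 × N: no H
  Total hydrogens = 7.
Molecular formula: C10H7BrN2O4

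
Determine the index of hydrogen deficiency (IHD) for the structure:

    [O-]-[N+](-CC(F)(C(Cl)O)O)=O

Molecular formula from the SMILES: C3H5ClFNO4.
DoU = (2C + 2 + N − H − X)/2 = (2·3 + 2 + 1 − 5 − 2)/2 = 2/2 = 1.
(Structurally: 0 ring(s) + 1 π bond(s) = 1.)

1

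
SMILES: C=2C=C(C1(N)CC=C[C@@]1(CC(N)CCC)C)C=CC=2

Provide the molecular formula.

C17H26N2

Heavy atoms from the SMILES: 17 C, 2 N.
Implicit hydrogens by atom environment:
  5 × C (aromatic): 1 H each → 5
  4 × C: 2 H each → 8
  3 × C: 1 H each → 3
  2 × C: 3 H each → 6
  2 × C: no H
  2 × N: 2 H each → 4
  1 × C (aromatic): no H
  Total hydrogens = 26.
Molecular formula: C17H26N2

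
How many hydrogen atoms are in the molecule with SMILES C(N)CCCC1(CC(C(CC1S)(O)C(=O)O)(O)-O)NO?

22

Hydrogens are implicit in SMILES; fill each atom to its normal valence:
  6 × C: 2 H each → 12
  5 × O: 1 H each → 5
  4 × C: no H
  1 × C: 1 H
  1 × N: 2 H
  1 × N: 1 H
  1 × O: no H
  1 × S: 1 H
  Total hydrogens = 22.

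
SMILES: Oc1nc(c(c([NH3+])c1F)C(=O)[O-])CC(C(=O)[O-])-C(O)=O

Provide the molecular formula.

Heavy atoms from the SMILES: 10 C, 1 F, 2 N, 7 O.
Implicit hydrogens by atom environment:
  5 × C (aromatic): no H
  3 × C: no H
  3 × O: no H
  2 × O: 1 H each → 2
  2 × O (charge -1): no H
  1 × C: 2 H
  1 × C: 1 H
  1 × F: no H
  1 × N (charge +1): 3 H
  1 × N (aromatic): no H
  Total hydrogens = 8.
Net charge -1.
Molecular formula: C10H8FN2O7-

C10H8FN2O7-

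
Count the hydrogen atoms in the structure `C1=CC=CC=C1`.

Hydrogens are implicit in SMILES; fill each atom to its normal valence:
  6 × C (aromatic): 1 H each → 6
  Total hydrogens = 6.

6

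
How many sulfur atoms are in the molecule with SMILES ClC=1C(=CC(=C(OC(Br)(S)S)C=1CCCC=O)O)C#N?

2

The symbol for sulfur appears 2 times in the SMILES.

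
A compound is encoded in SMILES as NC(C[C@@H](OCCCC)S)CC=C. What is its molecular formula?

C10H21NOS

Heavy atoms from the SMILES: 10 C, 1 N, 1 O, 1 S.
Implicit hydrogens by atom environment:
  6 × C: 2 H each → 12
  3 × C: 1 H each → 3
  1 × C: 3 H
  1 × N: 2 H
  1 × O: no H
  1 × S: 1 H
  Total hydrogens = 21.
Molecular formula: C10H21NOS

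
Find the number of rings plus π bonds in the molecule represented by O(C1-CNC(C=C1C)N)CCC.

2

Molecular formula from the SMILES: C9H18N2O.
DoU = (2C + 2 + N − H − X)/2 = (2·9 + 2 + 2 − 18 − 0)/2 = 4/2 = 2.
(Structurally: 1 ring(s) + 1 π bond(s) = 2.)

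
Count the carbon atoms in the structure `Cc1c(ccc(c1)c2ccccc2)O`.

13

The symbol for carbon appears 13 times in the SMILES. Lowercase c denotes aromatic carbon and counts toward C.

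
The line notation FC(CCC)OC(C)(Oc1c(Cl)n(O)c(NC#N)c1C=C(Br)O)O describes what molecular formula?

Heavy atoms from the SMILES: 1 Br, 13 C, 1 Cl, 1 F, 3 N, 5 O.
Implicit hydrogens by atom environment:
  4 × C (aromatic): no H
  3 × C: no H
  3 × O: 1 H each → 3
  2 × C: 3 H each → 6
  2 × C: 2 H each → 4
  2 × C: 1 H each → 2
  2 × O: no H
  1 × Br: no H
  1 × Cl: no H
  1 × F: no H
  1 × N: 1 H
  1 × N (aromatic): no H
  1 × N: no H
  Total hydrogens = 16.
Molecular formula: C13H16BrClFN3O5

C13H16BrClFN3O5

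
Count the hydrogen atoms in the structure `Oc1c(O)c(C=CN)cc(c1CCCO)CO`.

Hydrogens are implicit in SMILES; fill each atom to its normal valence:
  5 × C (aromatic): no H
  4 × C: 2 H each → 8
  4 × O: 1 H each → 4
  2 × C: 1 H each → 2
  1 × C (aromatic): 1 H
  1 × N: 2 H
  Total hydrogens = 17.

17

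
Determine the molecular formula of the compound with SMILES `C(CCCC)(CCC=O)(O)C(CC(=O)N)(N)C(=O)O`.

C12H22N2O5

Heavy atoms from the SMILES: 12 C, 2 N, 5 O.
Implicit hydrogens by atom environment:
  6 × C: 2 H each → 12
  4 × C: no H
  3 × O: no H
  2 × N: 2 H each → 4
  2 × O: 1 H each → 2
  1 × C: 3 H
  1 × C: 1 H
  Total hydrogens = 22.
Molecular formula: C12H22N2O5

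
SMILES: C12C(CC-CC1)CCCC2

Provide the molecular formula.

Heavy atoms from the SMILES: 10 C.
Implicit hydrogens by atom environment:
  8 × C: 2 H each → 16
  2 × C: 1 H each → 2
  Total hydrogens = 18.
Molecular formula: C10H18

C10H18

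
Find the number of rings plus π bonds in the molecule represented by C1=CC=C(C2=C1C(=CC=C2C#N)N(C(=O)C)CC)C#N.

Molecular formula from the SMILES: C16H13N3O.
DoU = (2C + 2 + N − H − X)/2 = (2·16 + 2 + 3 − 13 − 0)/2 = 24/2 = 12.
(Structurally: 2 ring(s) + 10 π bond(s) = 12.)

12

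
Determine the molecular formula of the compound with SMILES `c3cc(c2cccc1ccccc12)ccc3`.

C16H12

Heavy atoms from the SMILES: 16 C.
Implicit hydrogens by atom environment:
  12 × C (aromatic): 1 H each → 12
  4 × C (aromatic): no H
  Total hydrogens = 12.
Molecular formula: C16H12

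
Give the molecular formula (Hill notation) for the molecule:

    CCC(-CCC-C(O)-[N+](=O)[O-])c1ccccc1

Heavy atoms from the SMILES: 13 C, 1 N, 3 O.
Implicit hydrogens by atom environment:
  5 × C (aromatic): 1 H each → 5
  4 × C: 2 H each → 8
  2 × C: 1 H each → 2
  1 × C: 3 H
  1 × C (aromatic): no H
  1 × N (charge +1): no H
  1 × O: 1 H
  1 × O: no H
  1 × O (charge -1): no H
  Total hydrogens = 19.
Molecular formula: C13H19NO3

C13H19NO3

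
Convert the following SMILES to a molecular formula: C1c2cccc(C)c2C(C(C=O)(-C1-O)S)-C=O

Heavy atoms from the SMILES: 13 C, 3 O, 1 S.
Implicit hydrogens by atom environment:
  4 × C: 1 H each → 4
  3 × C (aromatic): 1 H each → 3
  3 × C (aromatic): no H
  2 × O: no H
  1 × C: 3 H
  1 × C: 2 H
  1 × C: no H
  1 × O: 1 H
  1 × S: 1 H
  Total hydrogens = 14.
Molecular formula: C13H14O3S

C13H14O3S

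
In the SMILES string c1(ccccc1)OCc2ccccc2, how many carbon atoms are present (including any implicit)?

The symbol for carbon appears 13 times in the SMILES. Lowercase c denotes aromatic carbon and counts toward C.

13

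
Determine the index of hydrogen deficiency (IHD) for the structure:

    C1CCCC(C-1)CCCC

Molecular formula from the SMILES: C10H20.
DoU = (2C + 2 + N − H − X)/2 = (2·10 + 2 + 0 − 20 − 0)/2 = 2/2 = 1.
(Structurally: 1 ring(s) + 0 π bond(s) = 1.)

1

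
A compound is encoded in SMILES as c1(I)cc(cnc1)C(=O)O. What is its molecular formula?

Heavy atoms from the SMILES: 6 C, 1 I, 1 N, 2 O.
Implicit hydrogens by atom environment:
  3 × C (aromatic): 1 H each → 3
  2 × C (aromatic): no H
  1 × C: no H
  1 × I: no H
  1 × N (aromatic): no H
  1 × O: 1 H
  1 × O: no H
  Total hydrogens = 4.
Molecular formula: C6H4INO2

C6H4INO2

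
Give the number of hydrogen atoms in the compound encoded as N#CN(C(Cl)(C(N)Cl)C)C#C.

Hydrogens are implicit in SMILES; fill each atom to its normal valence:
  3 × C: no H
  2 × C: 1 H each → 2
  2 × Cl: no H
  2 × N: no H
  1 × C: 3 H
  1 × N: 2 H
  Total hydrogens = 7.

7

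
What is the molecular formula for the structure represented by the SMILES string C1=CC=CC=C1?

C6H6

Heavy atoms from the SMILES: 6 C.
Implicit hydrogens by atom environment:
  6 × C (aromatic): 1 H each → 6
  Total hydrogens = 6.
Molecular formula: C6H6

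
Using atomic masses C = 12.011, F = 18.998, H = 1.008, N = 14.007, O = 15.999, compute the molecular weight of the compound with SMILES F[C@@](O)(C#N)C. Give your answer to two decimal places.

89.07

Molecular formula: C3H4FNO.
M = 3×12.011 + 1×18.998 + 4×1.008 + 1×14.007 + 1×15.999 = 89.07 g/mol.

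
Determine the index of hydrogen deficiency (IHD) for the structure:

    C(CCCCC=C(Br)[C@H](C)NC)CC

1

Molecular formula from the SMILES: C12H24BrN.
DoU = (2C + 2 + N − H − X)/2 = (2·12 + 2 + 1 − 24 − 1)/2 = 2/2 = 1.
(Structurally: 0 ring(s) + 1 π bond(s) = 1.)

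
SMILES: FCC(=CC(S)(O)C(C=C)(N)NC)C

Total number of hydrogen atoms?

17

Hydrogens are implicit in SMILES; fill each atom to its normal valence:
  3 × C: no H
  2 × C: 3 H each → 6
  2 × C: 2 H each → 4
  2 × C: 1 H each → 2
  1 × F: no H
  1 × N: 2 H
  1 × N: 1 H
  1 × O: 1 H
  1 × S: 1 H
  Total hydrogens = 17.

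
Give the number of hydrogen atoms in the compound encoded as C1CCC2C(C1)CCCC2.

18

Hydrogens are implicit in SMILES; fill each atom to its normal valence:
  8 × C: 2 H each → 16
  2 × C: 1 H each → 2
  Total hydrogens = 18.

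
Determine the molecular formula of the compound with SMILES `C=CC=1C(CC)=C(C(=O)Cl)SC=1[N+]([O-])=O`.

Heavy atoms from the SMILES: 9 C, 1 Cl, 1 N, 3 O, 1 S.
Implicit hydrogens by atom environment:
  4 × C (aromatic): no H
  2 × C: 2 H each → 4
  2 × O: no H
  1 × C: 3 H
  1 × C: 1 H
  1 × C: no H
  1 × Cl: no H
  1 × N (charge +1): no H
  1 × O (charge -1): no H
  1 × S (aromatic): no H
  Total hydrogens = 8.
Molecular formula: C9H8ClNO3S

C9H8ClNO3S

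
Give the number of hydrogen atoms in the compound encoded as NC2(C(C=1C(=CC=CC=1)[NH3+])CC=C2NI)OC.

17

Hydrogens are implicit in SMILES; fill each atom to its normal valence:
  4 × C (aromatic): 1 H each → 4
  2 × C: 1 H each → 2
  2 × C: no H
  2 × C (aromatic): no H
  1 × C: 3 H
  1 × C: 2 H
  1 × I: no H
  1 × N (charge +1): 3 H
  1 × N: 2 H
  1 × N: 1 H
  1 × O: no H
  Total hydrogens = 17.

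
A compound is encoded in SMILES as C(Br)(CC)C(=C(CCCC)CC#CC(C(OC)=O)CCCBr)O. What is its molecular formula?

Heavy atoms from the SMILES: 2 Br, 18 C, 3 O.
Implicit hydrogens by atom environment:
  8 × C: 2 H each → 16
  5 × C: no H
  3 × C: 3 H each → 9
  2 × Br: no H
  2 × C: 1 H each → 2
  2 × O: no H
  1 × O: 1 H
  Total hydrogens = 28.
Molecular formula: C18H28Br2O3

C18H28Br2O3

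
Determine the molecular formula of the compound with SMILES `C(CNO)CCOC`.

C5H13NO2

Heavy atoms from the SMILES: 5 C, 1 N, 2 O.
Implicit hydrogens by atom environment:
  4 × C: 2 H each → 8
  1 × C: 3 H
  1 × N: 1 H
  1 × O: 1 H
  1 × O: no H
  Total hydrogens = 13.
Molecular formula: C5H13NO2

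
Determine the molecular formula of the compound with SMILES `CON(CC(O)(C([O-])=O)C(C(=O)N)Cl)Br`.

C6H9BrClN2O5-

Heavy atoms from the SMILES: 1 Br, 6 C, 1 Cl, 2 N, 5 O.
Implicit hydrogens by atom environment:
  3 × C: no H
  3 × O: no H
  1 × Br: no H
  1 × C: 3 H
  1 × C: 2 H
  1 × C: 1 H
  1 × Cl: no H
  1 × N: 2 H
  1 × N: no H
  1 × O: 1 H
  1 × O (charge -1): no H
  Total hydrogens = 9.
Net charge -1.
Molecular formula: C6H9BrClN2O5-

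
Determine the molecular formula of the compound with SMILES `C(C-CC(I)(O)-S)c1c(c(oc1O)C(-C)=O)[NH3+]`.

Heavy atoms from the SMILES: 10 C, 1 I, 1 N, 4 O, 1 S.
Implicit hydrogens by atom environment:
  4 × C (aromatic): no H
  3 × C: 2 H each → 6
  2 × C: no H
  2 × O: 1 H each → 2
  1 × C: 3 H
  1 × I: no H
  1 × N (charge +1): 3 H
  1 × O (aromatic): no H
  1 × O: no H
  1 × S: 1 H
  Total hydrogens = 15.
Net charge +1.
Molecular formula: C10H15INO4S+

C10H15INO4S+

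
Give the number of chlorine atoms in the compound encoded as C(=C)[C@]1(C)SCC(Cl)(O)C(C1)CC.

1

The symbol for chlorine appears 1 time in the SMILES.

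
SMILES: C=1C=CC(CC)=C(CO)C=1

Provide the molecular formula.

Heavy atoms from the SMILES: 9 C, 1 O.
Implicit hydrogens by atom environment:
  4 × C (aromatic): 1 H each → 4
  2 × C: 2 H each → 4
  2 × C (aromatic): no H
  1 × C: 3 H
  1 × O: 1 H
  Total hydrogens = 12.
Molecular formula: C9H12O

C9H12O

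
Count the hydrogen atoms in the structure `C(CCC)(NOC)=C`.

13

Hydrogens are implicit in SMILES; fill each atom to its normal valence:
  3 × C: 2 H each → 6
  2 × C: 3 H each → 6
  1 × C: no H
  1 × N: 1 H
  1 × O: no H
  Total hydrogens = 13.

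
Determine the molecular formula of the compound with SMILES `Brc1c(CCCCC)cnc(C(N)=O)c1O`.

Heavy atoms from the SMILES: 1 Br, 11 C, 2 N, 2 O.
Implicit hydrogens by atom environment:
  4 × C: 2 H each → 8
  4 × C (aromatic): no H
  1 × Br: no H
  1 × C: 3 H
  1 × C (aromatic): 1 H
  1 × C: no H
  1 × N: 2 H
  1 × N (aromatic): no H
  1 × O: 1 H
  1 × O: no H
  Total hydrogens = 15.
Molecular formula: C11H15BrN2O2

C11H15BrN2O2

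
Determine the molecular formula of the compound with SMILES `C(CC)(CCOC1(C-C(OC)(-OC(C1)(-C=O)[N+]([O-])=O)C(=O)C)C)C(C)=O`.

C17H27NO8

Heavy atoms from the SMILES: 17 C, 1 N, 8 O.
Implicit hydrogens by atom environment:
  7 × O: no H
  5 × C: 3 H each → 15
  5 × C: 2 H each → 10
  5 × C: no H
  2 × C: 1 H each → 2
  1 × N (charge +1): no H
  1 × O (charge -1): no H
  Total hydrogens = 27.
Molecular formula: C17H27NO8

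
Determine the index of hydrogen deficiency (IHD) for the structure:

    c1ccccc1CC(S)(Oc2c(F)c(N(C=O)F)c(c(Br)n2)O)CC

9

Molecular formula from the SMILES: C16H15BrF2N2O3S.
DoU = (2C + 2 + N − H − X)/2 = (2·16 + 2 + 2 − 15 − 3)/2 = 18/2 = 9.
(Structurally: 2 ring(s) + 7 π bond(s) = 9.)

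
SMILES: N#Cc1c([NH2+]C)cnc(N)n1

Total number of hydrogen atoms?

8

Hydrogens are implicit in SMILES; fill each atom to its normal valence:
  3 × C (aromatic): no H
  2 × N (aromatic): no H
  1 × C: 3 H
  1 × C (aromatic): 1 H
  1 × C: no H
  1 × N: 2 H
  1 × N (charge +1): 2 H
  1 × N: no H
  Total hydrogens = 8.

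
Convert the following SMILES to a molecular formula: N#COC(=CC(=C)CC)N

C7H10N2O

Heavy atoms from the SMILES: 7 C, 2 N, 1 O.
Implicit hydrogens by atom environment:
  3 × C: no H
  2 × C: 2 H each → 4
  1 × C: 3 H
  1 × C: 1 H
  1 × N: 2 H
  1 × N: no H
  1 × O: no H
  Total hydrogens = 10.
Molecular formula: C7H10N2O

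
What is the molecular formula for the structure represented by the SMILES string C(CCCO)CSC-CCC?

C9H20OS

Heavy atoms from the SMILES: 9 C, 1 O, 1 S.
Implicit hydrogens by atom environment:
  8 × C: 2 H each → 16
  1 × C: 3 H
  1 × O: 1 H
  1 × S: no H
  Total hydrogens = 20.
Molecular formula: C9H20OS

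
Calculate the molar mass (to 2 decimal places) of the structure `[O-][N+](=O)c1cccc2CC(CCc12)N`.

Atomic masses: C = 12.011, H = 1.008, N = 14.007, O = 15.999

192.22

Molecular formula: C10H12N2O2.
M = 10×12.011 + 12×1.008 + 2×14.007 + 2×15.999 = 192.22 g/mol.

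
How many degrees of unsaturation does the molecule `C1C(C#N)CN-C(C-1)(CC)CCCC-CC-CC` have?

3

Molecular formula from the SMILES: C16H30N2.
DoU = (2C + 2 + N − H − X)/2 = (2·16 + 2 + 2 − 30 − 0)/2 = 6/2 = 3.
(Structurally: 1 ring(s) + 2 π bond(s) = 3.)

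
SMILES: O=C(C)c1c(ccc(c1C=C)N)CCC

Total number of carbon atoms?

The symbol for carbon appears 13 times in the SMILES. Lowercase c denotes aromatic carbon and counts toward C.

13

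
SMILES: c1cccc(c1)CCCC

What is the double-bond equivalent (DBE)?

Molecular formula from the SMILES: C10H14.
DoU = (2C + 2 + N − H − X)/2 = (2·10 + 2 + 0 − 14 − 0)/2 = 8/2 = 4.
(Structurally: 1 ring(s) + 3 π bond(s) = 4.)

4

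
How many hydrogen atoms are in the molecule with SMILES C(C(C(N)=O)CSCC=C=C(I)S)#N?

9

Hydrogens are implicit in SMILES; fill each atom to its normal valence:
  4 × C: no H
  2 × C: 2 H each → 4
  2 × C: 1 H each → 2
  1 × I: no H
  1 × N: 2 H
  1 × N: no H
  1 × O: no H
  1 × S: 1 H
  1 × S: no H
  Total hydrogens = 9.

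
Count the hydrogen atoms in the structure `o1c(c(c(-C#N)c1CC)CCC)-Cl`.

Hydrogens are implicit in SMILES; fill each atom to its normal valence:
  4 × C (aromatic): no H
  3 × C: 2 H each → 6
  2 × C: 3 H each → 6
  1 × C: no H
  1 × Cl: no H
  1 × N: no H
  1 × O (aromatic): no H
  Total hydrogens = 12.

12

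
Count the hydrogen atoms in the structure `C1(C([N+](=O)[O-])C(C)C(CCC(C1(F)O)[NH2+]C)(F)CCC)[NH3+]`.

Hydrogens are implicit in SMILES; fill each atom to its normal valence:
  4 × C: 2 H each → 8
  4 × C: 1 H each → 4
  3 × C: 3 H each → 9
  2 × C: no H
  2 × F: no H
  1 × N (charge +1): 3 H
  1 × N (charge +1): 2 H
  1 × N (charge +1): no H
  1 × O: 1 H
  1 × O: no H
  1 × O (charge -1): no H
  Total hydrogens = 27.

27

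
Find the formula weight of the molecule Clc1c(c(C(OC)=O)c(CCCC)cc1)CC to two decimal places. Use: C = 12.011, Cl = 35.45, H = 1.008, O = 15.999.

Molecular formula: C14H19ClO2.
M = 14×12.011 + 1×35.45 + 19×1.008 + 2×15.999 = 254.75 g/mol.

254.75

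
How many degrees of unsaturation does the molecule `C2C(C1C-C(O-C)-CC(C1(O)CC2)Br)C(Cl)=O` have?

3

Molecular formula from the SMILES: C12H18BrClO3.
DoU = (2C + 2 + N − H − X)/2 = (2·12 + 2 + 0 − 18 − 2)/2 = 6/2 = 3.
(Structurally: 2 ring(s) + 1 π bond(s) = 3.)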